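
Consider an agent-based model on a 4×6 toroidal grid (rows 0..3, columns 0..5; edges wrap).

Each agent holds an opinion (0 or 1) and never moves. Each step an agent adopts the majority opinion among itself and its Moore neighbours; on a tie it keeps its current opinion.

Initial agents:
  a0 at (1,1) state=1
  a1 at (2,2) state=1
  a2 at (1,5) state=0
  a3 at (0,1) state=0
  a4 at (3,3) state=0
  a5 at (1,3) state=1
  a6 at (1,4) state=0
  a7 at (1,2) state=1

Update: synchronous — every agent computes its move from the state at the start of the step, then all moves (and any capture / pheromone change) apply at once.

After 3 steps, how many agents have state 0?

3

t=1: a0@(1,1):1 a1@(2,2):1 a2@(1,5):0 a3@(0,1):1 a4@(3,3):0 a5@(1,3):1 a6@(1,4):0 a7@(1,2):1
t=2: (unchanged — steady state)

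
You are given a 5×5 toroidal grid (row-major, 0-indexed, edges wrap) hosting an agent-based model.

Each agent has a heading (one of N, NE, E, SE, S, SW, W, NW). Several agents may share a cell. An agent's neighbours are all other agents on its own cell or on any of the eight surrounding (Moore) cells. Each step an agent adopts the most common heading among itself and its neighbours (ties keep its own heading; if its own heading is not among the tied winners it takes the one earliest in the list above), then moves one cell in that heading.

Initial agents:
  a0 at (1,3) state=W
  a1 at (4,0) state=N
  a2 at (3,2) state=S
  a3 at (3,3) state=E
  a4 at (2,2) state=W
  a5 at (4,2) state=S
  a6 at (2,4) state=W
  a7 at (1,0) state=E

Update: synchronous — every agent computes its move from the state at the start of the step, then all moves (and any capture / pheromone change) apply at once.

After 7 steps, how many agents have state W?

8

t=1: a0@(1,2):W a1@(3,0):N a2@(4,2):S a3@(4,3):S a4@(2,1):W a5@(0,2):S a6@(2,3):W a7@(1,1):E
t=2: a0@(1,1):W a1@(2,0):N a2@(0,2):S a3@(0,3):S a4@(2,0):W a5@(1,2):S a6@(2,2):W a7@(1,0):W
t=3: a0@(1,0):W a1@(2,4):W a2@(1,2):S a3@(1,3):S a4@(2,4):W a5@(2,2):S a6@(2,1):W a7@(1,4):W
t=4: a0@(1,4):W a1@(2,3):W a2@(2,2):S a3@(2,3):S a4@(2,3):W a5@(3,2):S a6@(2,0):W a7@(1,3):W
t=5: a0@(1,3):W a1@(2,2):W a2@(3,2):S a3@(2,2):W a4@(2,2):W a5@(4,2):S a6@(2,4):W a7@(1,2):W
t=6: a0@(1,2):W a1@(2,1):W a2@(3,1):W a3@(2,1):W a4@(2,1):W a5@(0,2):S a6@(2,3):W a7@(1,1):W
t=7: a0@(1,1):W a1@(2,0):W a2@(3,0):W a3@(2,0):W a4@(2,0):W a5@(0,1):W a6@(2,2):W a7@(1,0):W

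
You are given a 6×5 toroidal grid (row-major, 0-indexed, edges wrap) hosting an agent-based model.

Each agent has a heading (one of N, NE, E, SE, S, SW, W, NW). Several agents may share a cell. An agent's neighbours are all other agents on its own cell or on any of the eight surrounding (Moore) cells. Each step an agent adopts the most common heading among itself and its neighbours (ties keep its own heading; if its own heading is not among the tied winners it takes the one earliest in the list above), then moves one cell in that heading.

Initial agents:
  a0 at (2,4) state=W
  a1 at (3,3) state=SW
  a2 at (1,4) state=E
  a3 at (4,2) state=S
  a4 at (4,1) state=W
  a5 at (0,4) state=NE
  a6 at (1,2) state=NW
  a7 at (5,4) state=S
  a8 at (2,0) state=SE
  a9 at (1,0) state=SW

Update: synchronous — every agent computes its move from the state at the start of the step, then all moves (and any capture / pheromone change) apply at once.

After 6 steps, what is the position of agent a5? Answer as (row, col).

t=1: a0@(3,3):SW a1@(4,2):SW a2@(1,0):E a3@(5,2):S a4@(4,0):W a5@(5,0):NE a6@(0,1):NW a7@(0,4):S a8@(3,1):SE a9@(2,4):SW
t=2: a0@(4,2):SW a1@(5,1):SW a2@(1,1):E a3@(0,2):S a4@(4,4):W a5@(4,1):NE a6@(5,0):NW a7@(1,4):S a8@(4,2):SE a9@(3,3):SW
t=3: a0@(5,1):SW a1@(0,0):SW a2@(1,2):E a3@(1,2):S a4@(4,3):W a5@(5,0):SW a6@(4,4):NW a7@(2,4):S a8@(5,1):SW a9@(4,2):SW
t=4: a0@(0,0):SW a1@(1,4):SW a2@(1,3):E a3@(2,2):S a4@(4,2):W a5@(0,4):SW a6@(3,3):NW a7@(3,4):S a8@(0,0):SW a9@(5,1):SW
t=5: a0@(1,4):SW a1@(2,3):SW a2@(2,2):SW a3@(3,2):S a4@(4,1):W a5@(1,3):SW a6@(4,3):S a7@(4,4):S a8@(1,4):SW a9@(0,0):SW
t=6: a0@(2,3):SW a1@(3,2):SW a2@(3,1):SW a3@(4,2):S a4@(4,0):W a5@(2,2):SW a6@(5,3):S a7@(5,4):S a8@(2,3):SW a9@(1,4):SW

(2, 2)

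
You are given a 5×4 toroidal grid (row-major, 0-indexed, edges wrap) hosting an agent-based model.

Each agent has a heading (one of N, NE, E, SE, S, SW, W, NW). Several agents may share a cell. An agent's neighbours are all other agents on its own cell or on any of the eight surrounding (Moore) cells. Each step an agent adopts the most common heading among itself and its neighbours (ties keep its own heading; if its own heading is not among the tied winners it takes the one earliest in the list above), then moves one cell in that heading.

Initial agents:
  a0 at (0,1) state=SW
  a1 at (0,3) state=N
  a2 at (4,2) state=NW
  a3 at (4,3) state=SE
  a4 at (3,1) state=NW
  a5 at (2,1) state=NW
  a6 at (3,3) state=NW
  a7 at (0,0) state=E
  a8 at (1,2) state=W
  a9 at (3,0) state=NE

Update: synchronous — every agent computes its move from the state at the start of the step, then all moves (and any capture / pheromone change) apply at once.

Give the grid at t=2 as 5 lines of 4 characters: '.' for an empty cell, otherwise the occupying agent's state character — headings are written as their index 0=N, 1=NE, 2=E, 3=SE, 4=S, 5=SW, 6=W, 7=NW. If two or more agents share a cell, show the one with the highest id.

7.27
.777
77..
...0
....

t=1: a0@(1,0):SW a1@(4,3):N a2@(3,1):NW a3@(3,2):NW a4@(2,0):NW a5@(1,0):NW a6@(2,2):NW a7@(0,1):E a8@(1,1):W a9@(2,3):NW
t=2: a0@(0,3):NW a1@(3,3):N a2@(2,0):NW a3@(2,1):NW a4@(1,3):NW a5@(0,3):NW a6@(1,1):NW a7@(0,2):E a8@(0,0):NW a9@(1,2):NW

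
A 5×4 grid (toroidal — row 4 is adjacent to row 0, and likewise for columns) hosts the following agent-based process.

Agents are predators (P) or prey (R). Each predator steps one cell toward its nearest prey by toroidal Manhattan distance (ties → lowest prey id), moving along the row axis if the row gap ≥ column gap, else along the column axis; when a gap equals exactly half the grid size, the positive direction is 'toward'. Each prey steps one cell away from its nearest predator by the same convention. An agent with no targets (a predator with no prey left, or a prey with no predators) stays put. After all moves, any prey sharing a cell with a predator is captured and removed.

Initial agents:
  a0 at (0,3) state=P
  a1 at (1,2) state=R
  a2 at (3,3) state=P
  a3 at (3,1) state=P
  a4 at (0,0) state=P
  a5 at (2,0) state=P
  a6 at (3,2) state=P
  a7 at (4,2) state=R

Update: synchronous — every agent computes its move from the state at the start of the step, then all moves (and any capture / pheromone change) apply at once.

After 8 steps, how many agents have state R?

t=1: a0@(1,3):P a1@(2,2):R a2@(4,3):P a3@(4,1):P a4@(0,1):P a5@(2,1):P a6@(4,2):P a7@(0,2):R
t=2: a0@(2,3):P a2@(0,3):P a3@(0,1):P a4@(0,2):P a5@(2,2):P a6@(0,2):P
t=3: (unchanged — steady state)

0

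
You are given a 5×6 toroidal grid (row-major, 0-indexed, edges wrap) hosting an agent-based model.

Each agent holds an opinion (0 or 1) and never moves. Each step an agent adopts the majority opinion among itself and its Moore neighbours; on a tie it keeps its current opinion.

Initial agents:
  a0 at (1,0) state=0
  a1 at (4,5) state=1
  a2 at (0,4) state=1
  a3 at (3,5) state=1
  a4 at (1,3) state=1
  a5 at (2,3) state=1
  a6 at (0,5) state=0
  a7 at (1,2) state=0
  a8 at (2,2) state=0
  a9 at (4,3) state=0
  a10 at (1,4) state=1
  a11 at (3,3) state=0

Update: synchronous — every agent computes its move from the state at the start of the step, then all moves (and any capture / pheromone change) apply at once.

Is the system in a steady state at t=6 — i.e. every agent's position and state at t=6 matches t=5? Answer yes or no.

yes

t=1: a0@(1,0):0 a1@(4,5):1 a2@(0,4):1 a3@(3,5):1 a4@(1,3):1 a5@(2,3):1 a6@(0,5):1 a7@(1,2):0 a8@(2,2):0 a9@(4,3):0 a10@(1,4):1 a11@(3,3):0
t=2: (unchanged — steady state)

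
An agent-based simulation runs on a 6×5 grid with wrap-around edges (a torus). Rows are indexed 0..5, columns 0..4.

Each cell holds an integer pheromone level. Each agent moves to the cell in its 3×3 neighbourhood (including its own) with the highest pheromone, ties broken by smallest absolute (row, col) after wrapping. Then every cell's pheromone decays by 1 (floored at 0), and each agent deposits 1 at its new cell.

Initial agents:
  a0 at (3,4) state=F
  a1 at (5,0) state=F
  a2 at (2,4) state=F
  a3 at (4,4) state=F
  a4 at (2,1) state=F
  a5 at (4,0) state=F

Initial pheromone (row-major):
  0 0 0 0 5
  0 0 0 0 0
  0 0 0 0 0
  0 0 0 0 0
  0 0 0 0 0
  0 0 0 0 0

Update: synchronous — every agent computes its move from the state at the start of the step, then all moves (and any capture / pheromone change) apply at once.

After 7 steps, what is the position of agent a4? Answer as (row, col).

t=1: a0@(2,0) a1@(0,4) a2@(1,0) a3@(3,0) a4@(1,0) a5@(3,0) | pheromone: 0 0 0 0 5 / 2 0 0 0 0 / 1 0 0 0 0 / 2 0 0 0 0 / 0 0 0 0 0 / 0 0 0 0 0
t=2: a0@(1,0) a1@(0,4) a2@(0,4) a3@(3,0) a4@(0,4) a5@(3,0) | pheromone: 0 0 0 0 7 / 2 0 0 0 0 / 0 0 0 0 0 / 3 0 0 0 0 / 0 0 0 0 0 / 0 0 0 0 0
t=3: a0@(0,4) a1@(0,4) a2@(0,4) a3@(3,0) a4@(0,4) a5@(3,0) | pheromone: 0 0 0 0 10 / 1 0 0 0 0 / 0 0 0 0 0 / 4 0 0 0 0 / 0 0 0 0 0 / 0 0 0 0 0
t=4: a0@(0,4) a1@(0,4) a2@(0,4) a3@(3,0) a4@(0,4) a5@(3,0) | pheromone: 0 0 0 0 13 / 0 0 0 0 0 / 0 0 0 0 0 / 5 0 0 0 0 / 0 0 0 0 0 / 0 0 0 0 0
t=5: a0@(0,4) a1@(0,4) a2@(0,4) a3@(3,0) a4@(0,4) a5@(3,0) | pheromone: 0 0 0 0 16 / 0 0 0 0 0 / 0 0 0 0 0 / 6 0 0 0 0 / 0 0 0 0 0 / 0 0 0 0 0
t=6: a0@(0,4) a1@(0,4) a2@(0,4) a3@(3,0) a4@(0,4) a5@(3,0) | pheromone: 0 0 0 0 19 / 0 0 0 0 0 / 0 0 0 0 0 / 7 0 0 0 0 / 0 0 0 0 0 / 0 0 0 0 0
t=7: a0@(0,4) a1@(0,4) a2@(0,4) a3@(3,0) a4@(0,4) a5@(3,0) | pheromone: 0 0 0 0 22 / 0 0 0 0 0 / 0 0 0 0 0 / 8 0 0 0 0 / 0 0 0 0 0 / 0 0 0 0 0

(0, 4)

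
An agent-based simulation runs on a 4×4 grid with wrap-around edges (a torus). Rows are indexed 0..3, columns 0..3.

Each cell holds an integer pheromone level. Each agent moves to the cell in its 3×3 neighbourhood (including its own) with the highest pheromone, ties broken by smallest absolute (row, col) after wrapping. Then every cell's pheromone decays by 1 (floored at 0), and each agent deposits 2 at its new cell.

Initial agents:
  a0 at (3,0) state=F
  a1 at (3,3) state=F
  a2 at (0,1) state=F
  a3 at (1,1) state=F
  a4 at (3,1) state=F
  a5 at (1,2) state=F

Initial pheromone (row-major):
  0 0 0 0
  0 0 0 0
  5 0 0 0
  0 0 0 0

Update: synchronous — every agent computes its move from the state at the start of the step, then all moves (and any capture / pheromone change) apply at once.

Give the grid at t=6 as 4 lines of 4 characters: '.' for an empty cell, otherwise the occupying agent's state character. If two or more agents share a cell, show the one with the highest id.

t=1: a0@(2,0) a1@(2,0) a2@(0,0) a3@(2,0) a4@(2,0) a5@(0,1) | pheromone: 2 2 0 0 / 0 0 0 0 / 12 0 0 0 / 0 0 0 0
t=2: a0@(2,0) a1@(2,0) a2@(0,0) a3@(2,0) a4@(2,0) a5@(0,0) | pheromone: 5 1 0 0 / 0 0 0 0 / 19 0 0 0 / 0 0 0 0
t=3: a0@(2,0) a1@(2,0) a2@(0,0) a3@(2,0) a4@(2,0) a5@(0,0) | pheromone: 8 0 0 0 / 0 0 0 0 / 26 0 0 0 / 0 0 0 0
t=4: a0@(2,0) a1@(2,0) a2@(0,0) a3@(2,0) a4@(2,0) a5@(0,0) | pheromone: 11 0 0 0 / 0 0 0 0 / 33 0 0 0 / 0 0 0 0
t=5: a0@(2,0) a1@(2,0) a2@(0,0) a3@(2,0) a4@(2,0) a5@(0,0) | pheromone: 14 0 0 0 / 0 0 0 0 / 40 0 0 0 / 0 0 0 0
t=6: a0@(2,0) a1@(2,0) a2@(0,0) a3@(2,0) a4@(2,0) a5@(0,0) | pheromone: 17 0 0 0 / 0 0 0 0 / 47 0 0 0 / 0 0 0 0

F...
....
F...
....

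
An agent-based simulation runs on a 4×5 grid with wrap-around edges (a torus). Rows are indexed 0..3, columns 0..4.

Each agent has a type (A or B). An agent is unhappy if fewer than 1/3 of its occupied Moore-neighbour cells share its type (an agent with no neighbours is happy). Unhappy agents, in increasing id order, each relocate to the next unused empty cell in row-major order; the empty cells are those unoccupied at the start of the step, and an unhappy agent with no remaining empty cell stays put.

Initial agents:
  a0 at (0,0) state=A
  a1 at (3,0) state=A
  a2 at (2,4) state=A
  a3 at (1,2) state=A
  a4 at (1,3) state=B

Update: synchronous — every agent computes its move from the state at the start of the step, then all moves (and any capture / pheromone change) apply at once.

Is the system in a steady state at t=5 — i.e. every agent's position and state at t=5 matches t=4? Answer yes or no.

yes

t=1: a0@(0,0):A a1@(3,0):A a2@(2,4):A a3@(0,1):A a4@(0,2):B
t=2: a0@(0,0):A a1@(3,0):A a2@(2,4):A a3@(0,1):A a4@(0,3):B
t=3: (unchanged — steady state)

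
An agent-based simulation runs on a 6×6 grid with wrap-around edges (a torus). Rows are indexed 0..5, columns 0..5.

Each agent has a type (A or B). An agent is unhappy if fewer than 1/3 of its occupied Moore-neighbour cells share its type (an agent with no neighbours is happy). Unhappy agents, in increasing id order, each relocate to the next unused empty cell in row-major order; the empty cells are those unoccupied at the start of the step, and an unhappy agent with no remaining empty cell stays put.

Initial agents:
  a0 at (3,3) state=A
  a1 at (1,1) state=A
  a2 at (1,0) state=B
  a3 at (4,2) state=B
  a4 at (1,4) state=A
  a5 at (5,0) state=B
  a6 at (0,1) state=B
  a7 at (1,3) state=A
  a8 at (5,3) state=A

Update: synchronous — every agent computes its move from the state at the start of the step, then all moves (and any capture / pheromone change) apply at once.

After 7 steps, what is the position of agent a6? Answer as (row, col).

(0, 1)

t=1: a0@(0,0):A a1@(0,2):A a2@(1,0):B a3@(0,3):B a4@(1,4):A a5@(5,0):B a6@(0,1):B a7@(1,3):A a8@(0,4):A
t=2: a0@(0,5):A a1@(0,2):A a2@(1,0):B a3@(1,1):B a4@(1,4):A a5@(5,0):B a6@(0,1):B a7@(1,3):A a8@(0,4):A
t=3: (unchanged — steady state)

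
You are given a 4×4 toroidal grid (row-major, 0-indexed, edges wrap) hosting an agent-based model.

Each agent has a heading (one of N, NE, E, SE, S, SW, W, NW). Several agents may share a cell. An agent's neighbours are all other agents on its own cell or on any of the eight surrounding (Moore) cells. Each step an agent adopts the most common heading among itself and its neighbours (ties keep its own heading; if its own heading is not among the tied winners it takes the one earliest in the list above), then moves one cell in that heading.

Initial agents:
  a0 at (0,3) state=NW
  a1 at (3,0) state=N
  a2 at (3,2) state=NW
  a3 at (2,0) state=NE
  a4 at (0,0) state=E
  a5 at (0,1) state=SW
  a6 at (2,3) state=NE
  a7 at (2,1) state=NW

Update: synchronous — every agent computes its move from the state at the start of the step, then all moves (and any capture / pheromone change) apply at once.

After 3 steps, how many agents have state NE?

7

t=1: a0@(3,2):NW a1@(2,1):NE a2@(2,1):NW a3@(1,1):NE a4@(0,1):E a5@(1,0):SW a6@(1,0):NE a7@(1,0):NW
t=2: a0@(2,1):NW a1@(1,2):NE a2@(1,0):NW a3@(0,2):NE a4@(3,2):NE a5@(0,1):NE a6@(0,1):NE a7@(0,1):NE
t=3: a0@(1,0):NW a1@(0,3):NE a2@(0,1):NE a3@(3,3):NE a4@(2,3):NE a5@(3,2):NE a6@(3,2):NE a7@(3,2):NE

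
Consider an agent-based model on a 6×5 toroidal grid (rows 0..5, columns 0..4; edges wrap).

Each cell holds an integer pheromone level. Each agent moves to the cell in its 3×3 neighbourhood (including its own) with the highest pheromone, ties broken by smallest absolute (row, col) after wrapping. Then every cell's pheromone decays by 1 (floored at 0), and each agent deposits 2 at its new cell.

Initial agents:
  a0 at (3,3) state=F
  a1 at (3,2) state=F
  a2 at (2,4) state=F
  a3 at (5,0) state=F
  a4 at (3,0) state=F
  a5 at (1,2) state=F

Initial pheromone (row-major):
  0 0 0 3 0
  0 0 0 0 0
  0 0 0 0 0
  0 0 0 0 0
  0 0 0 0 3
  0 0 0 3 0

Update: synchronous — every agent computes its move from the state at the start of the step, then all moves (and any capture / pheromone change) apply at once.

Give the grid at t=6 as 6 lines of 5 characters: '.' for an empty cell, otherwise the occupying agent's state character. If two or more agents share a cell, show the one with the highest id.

...F.
F....
.....
.....
....F
.....

t=1: a0@(4,4) a1@(2,1) a2@(1,0) a3@(4,4) a4@(4,4) a5@(0,3) | pheromone: 0 0 0 4 0 / 2 0 0 0 0 / 0 2 0 0 0 / 0 0 0 0 0 / 0 0 0 0 8 / 0 0 0 2 0
t=2: a0@(4,4) a1@(1,0) a2@(1,0) a3@(4,4) a4@(4,4) a5@(0,3) | pheromone: 0 0 0 5 0 / 5 0 0 0 0 / 0 1 0 0 0 / 0 0 0 0 0 / 0 0 0 0 13 / 0 0 0 1 0
t=3: a0@(4,4) a1@(1,0) a2@(1,0) a3@(4,4) a4@(4,4) a5@(0,3) | pheromone: 0 0 0 6 0 / 8 0 0 0 0 / 0 0 0 0 0 / 0 0 0 0 0 / 0 0 0 0 18 / 0 0 0 0 0
t=4: a0@(4,4) a1@(1,0) a2@(1,0) a3@(4,4) a4@(4,4) a5@(0,3) | pheromone: 0 0 0 7 0 / 11 0 0 0 0 / 0 0 0 0 0 / 0 0 0 0 0 / 0 0 0 0 23 / 0 0 0 0 0
t=5: a0@(4,4) a1@(1,0) a2@(1,0) a3@(4,4) a4@(4,4) a5@(0,3) | pheromone: 0 0 0 8 0 / 14 0 0 0 0 / 0 0 0 0 0 / 0 0 0 0 0 / 0 0 0 0 28 / 0 0 0 0 0
t=6: a0@(4,4) a1@(1,0) a2@(1,0) a3@(4,4) a4@(4,4) a5@(0,3) | pheromone: 0 0 0 9 0 / 17 0 0 0 0 / 0 0 0 0 0 / 0 0 0 0 0 / 0 0 0 0 33 / 0 0 0 0 0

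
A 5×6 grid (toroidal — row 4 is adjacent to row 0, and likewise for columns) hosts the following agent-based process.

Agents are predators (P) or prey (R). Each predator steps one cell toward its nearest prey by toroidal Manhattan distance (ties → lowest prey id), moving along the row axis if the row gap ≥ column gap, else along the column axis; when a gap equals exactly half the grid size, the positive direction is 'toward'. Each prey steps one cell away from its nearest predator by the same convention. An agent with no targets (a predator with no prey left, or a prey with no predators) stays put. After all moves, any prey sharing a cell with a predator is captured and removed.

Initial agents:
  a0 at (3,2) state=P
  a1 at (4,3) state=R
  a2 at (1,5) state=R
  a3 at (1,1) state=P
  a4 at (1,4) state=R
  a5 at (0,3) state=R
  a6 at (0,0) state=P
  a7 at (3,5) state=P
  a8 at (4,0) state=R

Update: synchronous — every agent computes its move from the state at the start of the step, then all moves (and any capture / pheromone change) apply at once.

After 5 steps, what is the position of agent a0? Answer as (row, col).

t=1: a0@(4,2):P a1@(0,3):R a2@(1,4):R a3@(1,0):P a4@(1,3):R a5@(1,3):R a6@(4,0):P a7@(2,5):P a8@(3,0):R
t=2: a0@(0,2):P a1@(1,3):R a2@(1,3):R a3@(1,5):P a4@(2,3):R a5@(2,3):R a6@(3,0):P a7@(1,5):P a8@(2,0):R
t=3: a0@(1,2):P a1@(2,3):R a2@(2,3):R a3@(1,4):P a4@(3,3):R a5@(3,3):R a6@(2,0):P a7@(1,4):P a8@(1,0):R
t=4: a0@(2,2):P a1@(3,3):R a2@(3,3):R a3@(2,4):P a4@(4,3):R a5@(4,3):R a6@(1,0):P a7@(2,4):P a8@(0,0):R
t=5: a0@(3,2):P a1@(4,3):R a2@(4,3):R a3@(3,4):P a4@(0,3):R a5@(0,3):R a6@(0,0):P a7@(3,4):P a8@(4,0):R

(3, 2)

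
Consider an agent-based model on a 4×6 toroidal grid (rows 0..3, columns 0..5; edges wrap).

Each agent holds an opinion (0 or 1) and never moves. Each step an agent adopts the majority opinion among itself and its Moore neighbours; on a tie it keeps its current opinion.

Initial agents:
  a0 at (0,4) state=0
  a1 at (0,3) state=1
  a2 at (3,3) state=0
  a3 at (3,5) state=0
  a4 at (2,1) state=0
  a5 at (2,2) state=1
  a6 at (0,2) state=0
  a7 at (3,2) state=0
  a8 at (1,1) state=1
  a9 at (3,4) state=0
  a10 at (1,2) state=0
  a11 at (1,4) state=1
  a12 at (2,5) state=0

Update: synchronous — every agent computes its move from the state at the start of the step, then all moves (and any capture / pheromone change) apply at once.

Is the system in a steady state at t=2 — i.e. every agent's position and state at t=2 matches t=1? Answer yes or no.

no

t=1: a0@(0,4):0 a1@(0,3):0 a2@(3,3):0 a3@(3,5):0 a4@(2,1):0 a5@(2,2):0 a6@(0,2):0 a7@(3,2):0 a8@(1,1):0 a9@(3,4):0 a10@(1,2):0 a11@(1,4):1 a12@(2,5):0
t=2: a0@(0,4):0 a1@(0,3):0 a2@(3,3):0 a3@(3,5):0 a4@(2,1):0 a5@(2,2):0 a6@(0,2):0 a7@(3,2):0 a8@(1,1):0 a9@(3,4):0 a10@(1,2):0 a11@(1,4):0 a12@(2,5):0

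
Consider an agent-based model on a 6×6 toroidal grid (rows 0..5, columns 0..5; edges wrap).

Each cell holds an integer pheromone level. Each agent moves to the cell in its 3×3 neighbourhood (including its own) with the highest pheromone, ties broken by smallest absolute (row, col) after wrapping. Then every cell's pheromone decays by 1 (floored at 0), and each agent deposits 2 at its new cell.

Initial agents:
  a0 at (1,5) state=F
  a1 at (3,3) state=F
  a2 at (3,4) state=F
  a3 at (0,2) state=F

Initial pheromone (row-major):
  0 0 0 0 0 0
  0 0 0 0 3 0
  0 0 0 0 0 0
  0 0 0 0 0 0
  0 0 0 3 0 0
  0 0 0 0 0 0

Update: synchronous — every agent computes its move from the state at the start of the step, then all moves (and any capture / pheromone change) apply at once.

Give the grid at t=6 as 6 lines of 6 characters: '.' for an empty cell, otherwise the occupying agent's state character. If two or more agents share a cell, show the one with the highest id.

t=1: a0@(1,4) a1@(4,3) a2@(4,3) a3@(0,1) | pheromone: 0 2 0 0 0 0 / 0 0 0 0 4 0 / 0 0 0 0 0 0 / 0 0 0 0 0 0 / 0 0 0 6 0 0 / 0 0 0 0 0 0
t=2: a0@(1,4) a1@(4,3) a2@(4,3) a3@(0,1) | pheromone: 0 3 0 0 0 0 / 0 0 0 0 5 0 / 0 0 0 0 0 0 / 0 0 0 0 0 0 / 0 0 0 9 0 0 / 0 0 0 0 0 0
t=3: a0@(1,4) a1@(4,3) a2@(4,3) a3@(0,1) | pheromone: 0 4 0 0 0 0 / 0 0 0 0 6 0 / 0 0 0 0 0 0 / 0 0 0 0 0 0 / 0 0 0 12 0 0 / 0 0 0 0 0 0
t=4: a0@(1,4) a1@(4,3) a2@(4,3) a3@(0,1) | pheromone: 0 5 0 0 0 0 / 0 0 0 0 7 0 / 0 0 0 0 0 0 / 0 0 0 0 0 0 / 0 0 0 15 0 0 / 0 0 0 0 0 0
t=5: a0@(1,4) a1@(4,3) a2@(4,3) a3@(0,1) | pheromone: 0 6 0 0 0 0 / 0 0 0 0 8 0 / 0 0 0 0 0 0 / 0 0 0 0 0 0 / 0 0 0 18 0 0 / 0 0 0 0 0 0
t=6: a0@(1,4) a1@(4,3) a2@(4,3) a3@(0,1) | pheromone: 0 7 0 0 0 0 / 0 0 0 0 9 0 / 0 0 0 0 0 0 / 0 0 0 0 0 0 / 0 0 0 21 0 0 / 0 0 0 0 0 0

.F....
....F.
......
......
...F..
......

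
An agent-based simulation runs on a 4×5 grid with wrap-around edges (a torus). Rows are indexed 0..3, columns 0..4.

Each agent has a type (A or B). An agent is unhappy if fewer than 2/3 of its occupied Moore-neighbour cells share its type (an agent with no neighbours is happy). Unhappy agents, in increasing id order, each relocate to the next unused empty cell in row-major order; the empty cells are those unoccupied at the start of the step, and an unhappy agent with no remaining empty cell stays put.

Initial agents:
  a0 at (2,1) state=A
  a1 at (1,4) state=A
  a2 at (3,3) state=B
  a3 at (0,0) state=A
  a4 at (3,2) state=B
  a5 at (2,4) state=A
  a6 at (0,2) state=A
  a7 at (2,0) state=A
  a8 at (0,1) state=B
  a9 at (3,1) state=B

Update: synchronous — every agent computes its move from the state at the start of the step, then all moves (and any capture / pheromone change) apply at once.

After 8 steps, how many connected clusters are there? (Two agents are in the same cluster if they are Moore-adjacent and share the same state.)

t=1: a0@(0,3):A a1@(1,4):A a2@(0,4):B a3@(1,0):A a4@(1,1):B a5@(2,4):A a6@(1,2):A a7@(2,0):A a8@(1,3):B a9@(2,2):B
t=2: a0@(0,0):A a1@(1,4):A a2@(0,1):B a3@(0,2):A a4@(2,1):B a5@(2,4):A a6@(2,3):A a7@(2,0):A a8@(3,0):B a9@(2,2):B
t=3: a0@(0,3):A a1@(1,4):A a2@(0,4):B a3@(1,0):A a4@(2,1):B a5@(2,4):A a6@(2,3):A a7@(1,1):A a8@(1,2):B a9@(1,3):B
t=4: a0@(0,0):A a1@(1,4):A a2@(0,1):B a3@(0,2):A a4@(2,0):B a5@(2,4):A a6@(2,2):A a7@(3,0):A a8@(3,1):B a9@(3,2):B
t=5: a0@(0,3):A a1@(1,4):A a2@(0,4):B a3@(1,0):A a4@(1,1):B a5@(2,4):A a6@(1,2):A a7@(1,3):A a8@(2,1):B a9@(2,3):B
t=6: a0@(0,3):A a1@(1,4):A a2@(0,0):B a3@(0,1):A a4@(0,2):B a5@(2,4):A a6@(2,0):A a7@(1,3):A a8@(2,2):B a9@(3,0):B
t=7: a0@(0,3):A a1@(1,4):A a2@(0,4):B a3@(1,0):A a4@(1,1):B a5@(2,4):A a6@(2,0):A a7@(1,2):A a8@(2,1):B a9@(2,3):B
t=8: a0@(0,3):A a1@(1,4):A a2@(0,0):B a3@(0,1):A a4@(0,2):B a5@(2,4):A a6@(1,3):A a7@(2,2):A a8@(3,0):B a9@(3,1):B

3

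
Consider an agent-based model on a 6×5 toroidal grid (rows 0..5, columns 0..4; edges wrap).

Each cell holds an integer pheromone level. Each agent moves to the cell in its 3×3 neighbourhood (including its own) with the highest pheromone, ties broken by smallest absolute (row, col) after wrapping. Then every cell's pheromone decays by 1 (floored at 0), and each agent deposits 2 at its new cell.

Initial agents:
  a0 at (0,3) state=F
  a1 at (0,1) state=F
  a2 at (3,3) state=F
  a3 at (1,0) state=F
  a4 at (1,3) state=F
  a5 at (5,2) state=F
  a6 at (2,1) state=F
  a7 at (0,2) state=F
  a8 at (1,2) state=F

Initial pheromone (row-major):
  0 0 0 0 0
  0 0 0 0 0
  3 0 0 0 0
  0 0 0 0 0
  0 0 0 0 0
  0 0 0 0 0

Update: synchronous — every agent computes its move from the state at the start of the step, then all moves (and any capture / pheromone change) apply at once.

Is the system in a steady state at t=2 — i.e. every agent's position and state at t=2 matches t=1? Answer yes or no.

t=1: a0@(0,2) a1@(0,0) a2@(2,2) a3@(2,0) a4@(0,2) a5@(0,1) a6@(2,0) a7@(0,1) a8@(0,1) | pheromone: 2 6 4 0 0 / 0 0 0 0 0 / 6 0 2 0 0 / 0 0 0 0 0 / 0 0 0 0 0 / 0 0 0 0 0
t=2: a0@(0,1) a1@(0,1) a2@(2,2) a3@(2,0) a4@(0,1) a5@(0,1) a6@(2,0) a7@(0,1) a8@(0,1) | pheromone: 1 17 3 0 0 / 0 0 0 0 0 / 9 0 3 0 0 / 0 0 0 0 0 / 0 0 0 0 0 / 0 0 0 0 0

no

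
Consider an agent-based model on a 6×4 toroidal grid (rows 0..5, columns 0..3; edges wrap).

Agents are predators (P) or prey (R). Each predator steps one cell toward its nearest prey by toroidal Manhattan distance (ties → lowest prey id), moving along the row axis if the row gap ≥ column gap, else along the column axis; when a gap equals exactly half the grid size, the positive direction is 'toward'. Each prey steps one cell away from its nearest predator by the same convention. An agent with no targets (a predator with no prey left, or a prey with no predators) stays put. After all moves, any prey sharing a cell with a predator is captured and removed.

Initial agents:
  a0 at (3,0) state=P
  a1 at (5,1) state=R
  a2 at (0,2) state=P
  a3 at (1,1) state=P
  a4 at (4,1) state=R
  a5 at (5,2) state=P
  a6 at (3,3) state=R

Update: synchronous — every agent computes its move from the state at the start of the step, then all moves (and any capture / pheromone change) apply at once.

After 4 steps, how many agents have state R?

0

t=1: a0@(3,3):P a1@(5,0):R a2@(5,2):P a3@(0,1):P a5@(5,1):P a6@(3,2):R
t=2: a0@(3,2):P a2@(5,3):P a3@(5,1):P a5@(5,0):P a6@(3,1):R
t=3: a0@(3,1):P a2@(4,3):P a3@(4,1):P a5@(4,0):P a6@(3,0):R
t=4: a0@(3,0):P a2@(3,3):P a3@(3,1):P a5@(3,0):P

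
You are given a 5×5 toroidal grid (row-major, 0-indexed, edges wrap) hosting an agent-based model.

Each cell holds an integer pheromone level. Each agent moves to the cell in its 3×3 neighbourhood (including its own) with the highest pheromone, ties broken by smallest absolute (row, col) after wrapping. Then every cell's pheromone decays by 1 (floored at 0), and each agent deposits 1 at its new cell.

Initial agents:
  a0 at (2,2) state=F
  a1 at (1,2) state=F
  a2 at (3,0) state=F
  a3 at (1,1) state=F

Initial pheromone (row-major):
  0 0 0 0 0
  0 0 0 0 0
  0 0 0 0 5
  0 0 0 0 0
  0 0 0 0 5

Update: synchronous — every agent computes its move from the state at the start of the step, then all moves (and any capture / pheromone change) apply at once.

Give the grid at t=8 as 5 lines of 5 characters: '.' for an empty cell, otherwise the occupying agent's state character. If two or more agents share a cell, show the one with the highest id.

t=1: a0@(1,1) a1@(0,1) a2@(2,4) a3@(0,0) | pheromone: 1 1 0 0 0 / 0 1 0 0 0 / 0 0 0 0 5 / 0 0 0 0 0 / 0 0 0 0 4
t=2: a0@(0,0) a1@(0,0) a2@(2,4) a3@(4,4) | pheromone: 2 0 0 0 0 / 0 0 0 0 0 / 0 0 0 0 5 / 0 0 0 0 0 / 0 0 0 0 4
t=3: a0@(4,4) a1@(4,4) a2@(2,4) a3@(4,4) | pheromone: 1 0 0 0 0 / 0 0 0 0 0 / 0 0 0 0 5 / 0 0 0 0 0 / 0 0 0 0 6
t=4: a0@(4,4) a1@(4,4) a2@(2,4) a3@(4,4) | pheromone: 0 0 0 0 0 / 0 0 0 0 0 / 0 0 0 0 5 / 0 0 0 0 0 / 0 0 0 0 8
t=5: a0@(4,4) a1@(4,4) a2@(2,4) a3@(4,4) | pheromone: 0 0 0 0 0 / 0 0 0 0 0 / 0 0 0 0 5 / 0 0 0 0 0 / 0 0 0 0 10
t=6: a0@(4,4) a1@(4,4) a2@(2,4) a3@(4,4) | pheromone: 0 0 0 0 0 / 0 0 0 0 0 / 0 0 0 0 5 / 0 0 0 0 0 / 0 0 0 0 12
t=7: a0@(4,4) a1@(4,4) a2@(2,4) a3@(4,4) | pheromone: 0 0 0 0 0 / 0 0 0 0 0 / 0 0 0 0 5 / 0 0 0 0 0 / 0 0 0 0 14
t=8: a0@(4,4) a1@(4,4) a2@(2,4) a3@(4,4) | pheromone: 0 0 0 0 0 / 0 0 0 0 0 / 0 0 0 0 5 / 0 0 0 0 0 / 0 0 0 0 16

.....
.....
....F
.....
....F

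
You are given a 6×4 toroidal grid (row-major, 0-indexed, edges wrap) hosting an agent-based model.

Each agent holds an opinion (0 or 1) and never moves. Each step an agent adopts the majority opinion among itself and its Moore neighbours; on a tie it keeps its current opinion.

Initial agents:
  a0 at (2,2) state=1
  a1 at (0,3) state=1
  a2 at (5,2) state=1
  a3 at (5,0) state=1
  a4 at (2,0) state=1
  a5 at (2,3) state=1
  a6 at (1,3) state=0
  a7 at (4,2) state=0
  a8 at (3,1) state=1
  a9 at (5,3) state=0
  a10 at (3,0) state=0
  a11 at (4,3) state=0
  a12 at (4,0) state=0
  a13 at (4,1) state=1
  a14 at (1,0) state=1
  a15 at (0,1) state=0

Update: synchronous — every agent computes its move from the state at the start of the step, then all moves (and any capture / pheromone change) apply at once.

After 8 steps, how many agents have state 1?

t=1: a0@(2,2):1 a1@(0,3):1 a2@(5,2):0 a3@(5,0):0 a4@(2,0):1 a5@(2,3):1 a6@(1,3):1 a7@(4,2):0 a8@(3,1):1 a9@(5,3):0 a10@(3,0):1 a11@(4,3):0 a12@(4,0):0 a13@(4,1):1 a14@(1,0):1 a15@(0,1):1
t=2: a0@(2,2):1 a1@(0,3):1 a2@(5,2):0 a3@(5,0):0 a4@(2,0):1 a5@(2,3):1 a6@(1,3):1 a7@(4,2):0 a8@(3,1):1 a9@(5,3):0 a10@(3,0):1 a11@(4,3):0 a12@(4,0):0 a13@(4,1):0 a14@(1,0):1 a15@(0,1):1
t=3: (unchanged — steady state)

9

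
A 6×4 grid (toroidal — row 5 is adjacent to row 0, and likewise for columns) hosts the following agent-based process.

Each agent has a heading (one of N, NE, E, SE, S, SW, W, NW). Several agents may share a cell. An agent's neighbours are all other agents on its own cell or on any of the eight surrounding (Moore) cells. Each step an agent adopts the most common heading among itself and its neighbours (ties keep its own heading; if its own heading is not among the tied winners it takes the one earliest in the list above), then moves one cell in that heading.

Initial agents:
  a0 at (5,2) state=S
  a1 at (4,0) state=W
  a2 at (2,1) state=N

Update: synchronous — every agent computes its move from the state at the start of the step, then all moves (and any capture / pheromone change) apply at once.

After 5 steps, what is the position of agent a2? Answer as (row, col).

(3, 1)

t=1: a0@(0,2):S a1@(4,3):W a2@(1,1):N
t=2: a0@(1,2):S a1@(4,2):W a2@(0,1):N
t=3: a0@(2,2):S a1@(4,1):W a2@(5,1):N
t=4: a0@(3,2):S a1@(4,0):W a2@(4,1):N
t=5: a0@(4,2):S a1@(4,3):W a2@(3,1):N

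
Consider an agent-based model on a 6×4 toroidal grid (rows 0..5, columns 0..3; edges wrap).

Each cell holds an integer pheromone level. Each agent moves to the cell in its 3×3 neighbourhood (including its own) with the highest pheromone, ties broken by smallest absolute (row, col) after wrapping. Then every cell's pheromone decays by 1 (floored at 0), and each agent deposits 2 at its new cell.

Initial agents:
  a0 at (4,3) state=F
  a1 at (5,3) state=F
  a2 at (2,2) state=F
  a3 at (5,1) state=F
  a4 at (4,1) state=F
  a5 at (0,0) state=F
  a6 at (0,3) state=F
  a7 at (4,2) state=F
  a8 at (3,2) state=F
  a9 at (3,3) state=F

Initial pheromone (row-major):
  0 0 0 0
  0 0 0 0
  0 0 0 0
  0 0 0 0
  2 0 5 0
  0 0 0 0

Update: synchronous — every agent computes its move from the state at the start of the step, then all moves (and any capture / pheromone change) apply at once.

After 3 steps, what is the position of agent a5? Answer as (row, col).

(0, 0)

t=1: a0@(4,2) a1@(4,2) a2@(1,1) a3@(4,2) a4@(4,2) a5@(0,0) a6@(0,0) a7@(4,2) a8@(4,2) a9@(4,2) | pheromone: 4 0 0 0 / 0 2 0 0 / 0 0 0 0 / 0 0 0 0 / 1 0 18 0 / 0 0 0 0
t=2: a0@(4,2) a1@(4,2) a2@(0,0) a3@(4,2) a4@(4,2) a5@(0,0) a6@(0,0) a7@(4,2) a8@(4,2) a9@(4,2) | pheromone: 9 0 0 0 / 0 1 0 0 / 0 0 0 0 / 0 0 0 0 / 0 0 31 0 / 0 0 0 0
t=3: a0@(4,2) a1@(4,2) a2@(0,0) a3@(4,2) a4@(4,2) a5@(0,0) a6@(0,0) a7@(4,2) a8@(4,2) a9@(4,2) | pheromone: 14 0 0 0 / 0 0 0 0 / 0 0 0 0 / 0 0 0 0 / 0 0 44 0 / 0 0 0 0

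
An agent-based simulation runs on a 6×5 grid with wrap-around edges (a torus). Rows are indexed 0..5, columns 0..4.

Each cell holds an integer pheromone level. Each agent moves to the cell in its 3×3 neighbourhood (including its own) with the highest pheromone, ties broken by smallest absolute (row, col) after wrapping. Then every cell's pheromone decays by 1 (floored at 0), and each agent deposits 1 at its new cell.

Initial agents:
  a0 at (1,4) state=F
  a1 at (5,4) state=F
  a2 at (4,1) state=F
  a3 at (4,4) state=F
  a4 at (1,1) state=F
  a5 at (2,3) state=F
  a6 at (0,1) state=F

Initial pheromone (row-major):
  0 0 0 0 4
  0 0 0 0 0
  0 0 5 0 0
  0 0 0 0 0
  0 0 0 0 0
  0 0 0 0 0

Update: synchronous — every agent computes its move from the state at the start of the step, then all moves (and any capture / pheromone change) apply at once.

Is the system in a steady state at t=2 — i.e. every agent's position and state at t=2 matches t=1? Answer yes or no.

no

t=1: a0@(0,4) a1@(0,4) a2@(3,0) a3@(3,0) a4@(2,2) a5@(2,2) a6@(0,0) | pheromone: 1 0 0 0 5 / 0 0 0 0 0 / 0 0 6 0 0 / 2 0 0 0 0 / 0 0 0 0 0 / 0 0 0 0 0
t=2: a0@(0,4) a1@(0,4) a2@(3,0) a3@(3,0) a4@(2,2) a5@(2,2) a6@(0,4) | pheromone: 0 0 0 0 7 / 0 0 0 0 0 / 0 0 7 0 0 / 3 0 0 0 0 / 0 0 0 0 0 / 0 0 0 0 0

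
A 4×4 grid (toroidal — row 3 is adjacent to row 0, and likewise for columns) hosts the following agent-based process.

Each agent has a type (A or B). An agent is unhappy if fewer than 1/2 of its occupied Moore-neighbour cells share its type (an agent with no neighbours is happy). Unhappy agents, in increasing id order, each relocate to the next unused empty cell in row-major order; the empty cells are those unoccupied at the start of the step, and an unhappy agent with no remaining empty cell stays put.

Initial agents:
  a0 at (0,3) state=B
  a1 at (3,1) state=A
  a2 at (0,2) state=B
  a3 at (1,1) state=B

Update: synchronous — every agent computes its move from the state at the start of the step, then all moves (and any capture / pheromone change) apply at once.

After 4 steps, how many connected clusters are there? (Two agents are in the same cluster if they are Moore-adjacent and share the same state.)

2

t=1: a0@(0,3):B a1@(0,0):A a2@(0,2):B a3@(1,1):B
t=2: a0@(0,3):B a1@(0,1):A a2@(0,2):B a3@(1,1):B
t=3: a0@(0,3):B a1@(0,0):A a2@(0,2):B a3@(1,1):B
t=4: a0@(0,3):B a1@(0,1):A a2@(0,2):B a3@(1,1):B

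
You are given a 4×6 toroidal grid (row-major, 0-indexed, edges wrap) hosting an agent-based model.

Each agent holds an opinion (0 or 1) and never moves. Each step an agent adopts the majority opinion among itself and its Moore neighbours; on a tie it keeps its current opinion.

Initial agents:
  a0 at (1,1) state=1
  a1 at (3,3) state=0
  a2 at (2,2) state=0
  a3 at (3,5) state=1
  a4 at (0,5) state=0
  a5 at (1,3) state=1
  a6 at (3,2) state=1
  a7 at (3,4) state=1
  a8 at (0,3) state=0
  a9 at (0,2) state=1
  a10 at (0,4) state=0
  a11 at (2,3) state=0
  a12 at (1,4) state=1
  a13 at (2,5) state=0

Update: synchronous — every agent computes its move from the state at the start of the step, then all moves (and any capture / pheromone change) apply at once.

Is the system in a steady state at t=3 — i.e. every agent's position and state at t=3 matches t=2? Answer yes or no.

t=1: a0@(1,1):1 a1@(3,3):0 a2@(2,2):0 a3@(3,5):0 a4@(0,5):1 a5@(1,3):0 a6@(3,2):0 a7@(3,4):0 a8@(0,3):1 a9@(0,2):1 a10@(0,4):0 a11@(2,3):1 a12@(1,4):0 a13@(2,5):1
t=2: a0@(1,1):1 a1@(3,3):0 a2@(2,2):0 a3@(3,5):0 a4@(0,5):0 a5@(1,3):0 a6@(3,2):0 a7@(3,4):0 a8@(0,3):0 a9@(0,2):1 a10@(0,4):0 a11@(2,3):0 a12@(1,4):1 a13@(2,5):0
t=3: a0@(1,1):1 a1@(3,3):0 a2@(2,2):0 a3@(3,5):0 a4@(0,5):0 a5@(1,3):0 a6@(3,2):0 a7@(3,4):0 a8@(0,3):0 a9@(0,2):0 a10@(0,4):0 a11@(2,3):0 a12@(1,4):0 a13@(2,5):0

no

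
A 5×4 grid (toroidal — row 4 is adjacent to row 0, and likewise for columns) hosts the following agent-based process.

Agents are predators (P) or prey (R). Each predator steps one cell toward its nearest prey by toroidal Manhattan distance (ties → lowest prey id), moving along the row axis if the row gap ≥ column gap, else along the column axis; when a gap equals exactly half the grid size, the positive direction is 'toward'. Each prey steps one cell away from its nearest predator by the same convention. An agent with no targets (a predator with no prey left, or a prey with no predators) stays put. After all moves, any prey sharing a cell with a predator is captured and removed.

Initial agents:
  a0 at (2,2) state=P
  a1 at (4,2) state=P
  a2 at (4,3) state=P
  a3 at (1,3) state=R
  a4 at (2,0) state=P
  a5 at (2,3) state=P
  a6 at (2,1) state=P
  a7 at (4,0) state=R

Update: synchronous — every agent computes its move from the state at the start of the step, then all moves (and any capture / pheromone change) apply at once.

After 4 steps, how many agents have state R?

2

t=1: a0@(1,2):P a1@(4,3):P a2@(4,0):P a3@(0,3):R a4@(1,0):P a5@(1,3):P a6@(2,2):P a7@(4,1):R
t=2: a0@(0,2):P a1@(0,3):P a2@(4,1):P a3@(1,3):R a4@(0,0):P a5@(0,3):P a6@(1,2):P a7@(4,2):R
t=3: a0@(4,2):P a1@(1,3):P a2@(4,2):P a3@(2,3):R a4@(1,0):P a5@(1,3):P a6@(1,3):P a7@(3,2):R
t=4: a0@(3,2):P a1@(2,3):P a2@(3,2):P a3@(3,3):R a4@(2,0):P a5@(2,3):P a6@(2,3):P a7@(2,2):R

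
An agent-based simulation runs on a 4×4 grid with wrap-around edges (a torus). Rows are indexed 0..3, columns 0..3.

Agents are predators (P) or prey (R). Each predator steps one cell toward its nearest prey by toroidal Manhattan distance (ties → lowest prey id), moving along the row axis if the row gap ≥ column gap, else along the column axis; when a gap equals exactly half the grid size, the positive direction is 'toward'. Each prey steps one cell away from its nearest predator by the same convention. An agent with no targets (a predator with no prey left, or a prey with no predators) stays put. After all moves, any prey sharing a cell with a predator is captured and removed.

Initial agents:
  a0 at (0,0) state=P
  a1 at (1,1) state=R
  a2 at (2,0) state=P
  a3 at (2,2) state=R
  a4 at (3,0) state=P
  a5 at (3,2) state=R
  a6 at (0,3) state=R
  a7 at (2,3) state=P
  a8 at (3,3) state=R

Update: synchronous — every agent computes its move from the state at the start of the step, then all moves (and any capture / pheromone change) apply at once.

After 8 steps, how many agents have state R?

0

t=1: a0@(0,3):P a1@(2,1):R a2@(1,0):P a3@(2,1):R a4@(3,3):P a5@(3,1):R a6@(0,2):R a7@(2,2):P a8@(3,2):R
t=2: a0@(0,2):P a2@(2,0):P a4@(3,2):P a5@(3,0):R a6@(0,1):R a7@(2,1):P a8@(3,1):R
t=3: a0@(0,1):P a2@(3,0):P a4@(3,1):P a5@(0,0):R a6@(0,0):R a7@(3,1):P
t=4: a0@(0,0):P a2@(0,0):P a4@(0,1):P a5@(0,3):R a6@(0,3):R a7@(0,1):P
t=5: a0@(0,3):P a2@(0,3):P a4@(0,2):P a7@(0,2):P
t=6: (unchanged — steady state)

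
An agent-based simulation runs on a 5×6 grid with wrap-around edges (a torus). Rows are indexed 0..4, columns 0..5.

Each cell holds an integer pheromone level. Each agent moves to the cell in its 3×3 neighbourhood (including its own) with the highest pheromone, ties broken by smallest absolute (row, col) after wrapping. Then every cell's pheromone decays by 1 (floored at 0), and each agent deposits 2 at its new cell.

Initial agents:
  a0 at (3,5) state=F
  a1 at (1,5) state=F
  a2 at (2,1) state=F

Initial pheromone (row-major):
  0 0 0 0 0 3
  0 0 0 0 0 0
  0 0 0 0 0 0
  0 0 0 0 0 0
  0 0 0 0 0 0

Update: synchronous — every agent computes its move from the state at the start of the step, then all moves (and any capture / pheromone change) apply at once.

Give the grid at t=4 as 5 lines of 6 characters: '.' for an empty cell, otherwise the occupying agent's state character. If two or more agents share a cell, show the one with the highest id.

.....F
......
......
......
......

t=1: a0@(2,0) a1@(0,5) a2@(1,0) | pheromone: 0 0 0 0 0 4 / 2 0 0 0 0 0 / 2 0 0 0 0 0 / 0 0 0 0 0 0 / 0 0 0 0 0 0
t=2: a0@(1,0) a1@(0,5) a2@(0,5) | pheromone: 0 0 0 0 0 7 / 3 0 0 0 0 0 / 1 0 0 0 0 0 / 0 0 0 0 0 0 / 0 0 0 0 0 0
t=3: a0@(0,5) a1@(0,5) a2@(0,5) | pheromone: 0 0 0 0 0 12 / 2 0 0 0 0 0 / 0 0 0 0 0 0 / 0 0 0 0 0 0 / 0 0 0 0 0 0
t=4: a0@(0,5) a1@(0,5) a2@(0,5) | pheromone: 0 0 0 0 0 17 / 1 0 0 0 0 0 / 0 0 0 0 0 0 / 0 0 0 0 0 0 / 0 0 0 0 0 0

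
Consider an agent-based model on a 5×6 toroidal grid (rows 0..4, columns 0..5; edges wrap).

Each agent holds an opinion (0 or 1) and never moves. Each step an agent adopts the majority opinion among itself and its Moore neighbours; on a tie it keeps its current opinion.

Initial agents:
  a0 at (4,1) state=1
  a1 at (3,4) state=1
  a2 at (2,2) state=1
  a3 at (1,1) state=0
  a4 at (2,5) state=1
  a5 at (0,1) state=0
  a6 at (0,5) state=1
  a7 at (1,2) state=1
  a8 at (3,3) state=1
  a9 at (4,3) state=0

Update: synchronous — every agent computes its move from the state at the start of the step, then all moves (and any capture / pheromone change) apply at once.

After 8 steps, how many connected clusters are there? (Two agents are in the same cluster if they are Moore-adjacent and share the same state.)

t=1: a0@(4,1):1 a1@(3,4):1 a2@(2,2):1 a3@(1,1):0 a4@(2,5):1 a5@(0,1):0 a6@(0,5):1 a7@(1,2):1 a8@(3,3):1 a9@(4,3):1
t=2: (unchanged — steady state)

4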